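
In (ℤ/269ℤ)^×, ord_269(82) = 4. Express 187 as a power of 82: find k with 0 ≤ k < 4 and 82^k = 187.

3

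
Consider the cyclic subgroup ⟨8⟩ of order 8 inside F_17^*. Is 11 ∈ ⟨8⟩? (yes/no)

11 ∈ ⟨8⟩ iff 11^8 ≡ 1 (mod 17), since |⟨8⟩| = 8.
11^8 mod 17 = 16.
Since 16 ≠ 1, 11 does not lie in the subgroup.

no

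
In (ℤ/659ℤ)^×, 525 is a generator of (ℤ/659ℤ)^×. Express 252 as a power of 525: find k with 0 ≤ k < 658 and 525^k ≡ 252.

519

Baby-step giant-step with m = ceil(sqrt(658)) = 26.
Baby table (525^j mod 659 for j=0..25):
  0:1  1:525  2:163  3:564  4:209  5:331  6:458  7:574
  8:187  9:643  10:167  11:28  12:202  13:610  14:635  15:580
  16:42  17:303  18:256  19:623  20:211  21:63  22:125  23:384
  24:605  25:646
Giant step factor: 525^(-26) ≡ 530 (mod 659).
Scan 252·530^i mod 659 for i = 0, 1, …:
  i=0: 252   i=1: 442   i=2: 315   i=3: 223
  i=4: 229   i=5: 114   i=6: 451   i=7: 472
  i=8: 399   i=9: 590     …   i=18: 419
  i=19: 646
Match at i=19, j=25: k = 19·26 + 25 = 519.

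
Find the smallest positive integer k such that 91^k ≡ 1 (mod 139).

The order of 91 must divide p − 1 = 138 = 2 · 3 · 23.
Divisors: 1, 2, 3, 6, 23, 46, 69, 138.
Check each in increasing order: 91^1 ≡ 91;  91^2 ≡ 80;  91^3 ≡ 52;  91^6 ≡ 63;  91^23 ≡ 1.
Smallest exponent giving 1 is 23.

23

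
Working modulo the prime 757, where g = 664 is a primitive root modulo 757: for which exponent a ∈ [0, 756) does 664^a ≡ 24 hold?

Baby-step giant-step with m = ceil(sqrt(756)) = 28.
Baby table (664^j mod 757 for j=0..27):
  0:1  1:664  2:322  3:334  4:732  5:54  6:277  7:734
  8:625  9:164  10:645  11:575  12:272  13:442  14:529  15:8
  16:13  17:305  18:401  19:557  20:432  21:702  22:573  23:458
  24:555  25:618  26:58  27:662
Giant step factor: 664^(-28) ≡ 76 (mod 757).
Scan 24·76^i mod 757 for i = 0, 1, …:
  i=0: 24   i=1: 310   i=2: 93   i=3: 255
  i=4: 455   i=5: 515   i=6: 533   i=7: 387
  i=8: 646   i=9: 648     …   i=14: 279
  i=15: 8
Match at i=15, j=15: a = 15·28 + 15 = 435.

435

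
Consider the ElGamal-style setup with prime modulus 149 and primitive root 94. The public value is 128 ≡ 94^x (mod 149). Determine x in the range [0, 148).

Baby-step giant-step with m = ceil(sqrt(148)) = 13.
Baby table (94^j mod 149 for j=0..12):
  0:1  1:94  2:45  3:58  4:88  5:77  6:86  7:38
  8:145  9:71  10:118  11:66  12:95
Giant step factor: 94^(-13) ≡ 134 (mod 149).
Scan 128·134^i mod 149 for i = 0, 1, …:
  i=0: 128   i=1: 17   i=2: 43   i=3: 100
  i=4: 139   i=5: 1
Match at i=5, j=0: x = 5·13 + 0 = 65.

65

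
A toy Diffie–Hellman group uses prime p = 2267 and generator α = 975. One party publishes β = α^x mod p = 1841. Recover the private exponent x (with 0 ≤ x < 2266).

Baby-step giant-step with m = ceil(sqrt(2266)) = 48.
Baby table (975^j mod 2267 for j=0..47):
  0:1  1:975  2:752  3:959  4:1021  5:262  6:1546  7:2062
  8:1888  9:2263  10:634  11:1526  12:698  13:450  14:1219  15:617
  16:820  17:1516  18:16  19:1998  20:697  21:1742  22:467  23:1925
  24:2066  25:1254  26:737  27:2203  28:1076  29:1746  30:2100  31:399
  32:1368  33:804  34:1785  35:1586  36:256  37:230  38:2084  39:668
  40:671  41:1329  42:1318  43:1928  44:457  45:1243  46:1347  47:732
Giant step factor: 975^(-48) ≡ 1808 (mod 2267).
Scan 1841·1808^i mod 2267 for i = 0, 1, …:
  i=0: 1841   i=1: 572   i=2: 424   i=3: 346
  i=4: 2143   i=5: 241   i=6: 464   i=7: 122
  i=8: 677   i=9: 2103     …   i=16: 1090
  i=17: 697
Match at i=17, j=20: x = 17·48 + 20 = 836.

836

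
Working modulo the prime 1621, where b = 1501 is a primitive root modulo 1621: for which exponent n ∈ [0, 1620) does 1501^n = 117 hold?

350

Baby-step giant-step with m = ceil(sqrt(1620)) = 41.
Baby table (1501^j mod 1621 for j=0..40):
  0:1  1:1501  2:1432  3:1607  4:59  5:1025  6:196  7:795
  8:239  9:498  10:217  11:1517  12:1133  13:204  14:1456  15:348
  16:386  17:689  18:1612  19:1080  20:80  21:126  22:1090  23:501
  24:1478  25:950  26:1091  27:381  28:1289  29:936  30:1150  31:1406
  32:1485  33:110  34:1389  35:283  36:81  37:6  38:901  39:487
  40:1537
Giant step factor: 1501^(-41) ≡ 1534 (mod 1621).
Scan 117·1534^i mod 1621 for i = 0, 1, …:
  i=0: 117   i=1: 1168   i=2: 507   i=3: 1279
  i=4: 576   i=5: 139   i=6: 875   i=7: 62
  i=8: 1090
Match at i=8, j=22: n = 8·41 + 22 = 350.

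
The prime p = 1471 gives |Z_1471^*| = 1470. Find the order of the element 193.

490

The order of 193 must divide p − 1 = 1470 = 2 · 3 · 5 · 7^2.
Divisors: 1, 2, 3, 5, 6, 7, 10, 14, 15, 21, 30, 35, 42, 49, 70, 98, 105, 147, 210, 245, 294, 490, 735, 1470.
Check each in increasing order: 193^1 ≡ 193;  193^2 ≡ 474;  193^3 ≡ 280;  193^5 ≡ 330;  193^6 ≡ 437;  193^7 ≡ 494;  193^10 ≡ 46;  193^14 ≡ 1321;  193^15 ≡ 470;  193^21 ≡ 921;  193^30 ≡ 250;  193^35 ≡ 124;  193^42 ≡ 945;  193^49 ≡ 523;  193^70 ≡ 666;  193^98 ≡ 1394;  193^105 ≡ 208;  193^147 ≡ 917;  193^210 ≡ 605;  193^245 ≡ 1470;  193^294 ≡ 948;  193^490 ≡ 1.
Smallest exponent giving 1 is 490.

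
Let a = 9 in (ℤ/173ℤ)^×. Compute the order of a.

86

The order of 9 must divide p − 1 = 172 = 2^2 · 43.
Divisors: 1, 2, 4, 43, 86, 172.
Check each in increasing order: 9^1 ≡ 9;  9^2 ≡ 81;  9^4 ≡ 160;  9^43 ≡ 172;  9^86 ≡ 1.
Smallest exponent giving 1 is 86.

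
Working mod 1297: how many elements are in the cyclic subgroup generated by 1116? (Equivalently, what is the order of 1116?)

The order of 1116 must divide p − 1 = 1296 = 2^4 · 3^4.
Divisors: 1, 2, 3, 4, 6, 8, 9, 12, 16, 18, 24, 27, 36, 48, 54, 72, 81, 108, 144, 162, 216, 324, 432, 648, 1296.
Check each in increasing order: 1116^1 ≡ 1116;  1116^2 ≡ 336;  1116^3 ≡ 143;  1116^4 ≡ 57;  1116^6 ≡ 994;  1116^8 ≡ 655;  1116^9 ≡ 769;  1116^12 ≡ 1019;  1116^16 ≡ 1015;  1116^18 ≡ 1226;  1116^24 ≡ 761;  1116^27 ≡ 1172;  1116^36 ≡ 1150;  1116^48 ≡ 659;  1116^54 ≡ 61;  1116^72 ≡ 857;  1116^81 ≡ 157;  1116^108 ≡ 1127;  1116^144 ≡ 347;  1116^162 ≡ 6;  1116^216 ≡ 366;  1116^324 ≡ 36;  1116^432 ≡ 365;  1116^648 ≡ 1296;  1116^1296 ≡ 1.
Smallest exponent giving 1 is 1296.

1296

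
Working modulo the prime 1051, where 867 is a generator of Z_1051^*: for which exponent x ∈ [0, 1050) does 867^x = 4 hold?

Baby-step giant-step with m = ceil(sqrt(1050)) = 33.
Baby table (867^j mod 1051 for j=0..32):
  0:1  1:867  2:224  3:824  4:779  5:651  6:30  7:786
  8:414  9:547  10:248  11:612  12:900  13:458  14:859  15:645
  16:83  17:493  18:725  19:77  20:546  21:432  22:388  23:76
  24:730  25:208  26:615  27:348  28:79  29:178  30:880  31:985
  32:583
Giant step factor: 867^(-33) ≡ 15 (mod 1051).
Scan 4·15^i mod 1051 for i = 0, 1, …:
  i=0: 4   i=1: 60   i=2: 900
Match at i=2, j=12: x = 2·33 + 12 = 78.

78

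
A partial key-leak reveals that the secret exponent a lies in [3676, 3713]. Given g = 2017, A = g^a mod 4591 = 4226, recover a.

3695

Compute 2017^3676 mod 4591 = 3440, then multiply by 2017 repeatedly:
  2017^3676=3440  2017^3677=1479  2017^3678=3584  2017^3679=2694  2017^3680=2645
  2017^3681=223  2017^3682=4464  2017^3683=937  2017^3684=3028  2017^3685=1446
  2017^3686=1297  2017^3687=3770  2017^3688=1394  2017^3689=2006  2017^3690=1431
  2017^3691=3179  2017^3692=3007  2017^3693=408  2017^3694=1147  2017^3695=4226
Found 4226 at exponent 3695.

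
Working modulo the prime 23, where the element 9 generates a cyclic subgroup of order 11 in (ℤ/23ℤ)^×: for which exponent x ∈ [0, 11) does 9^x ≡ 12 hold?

Successive powers of 9 modulo 23:
  9^0=1  9^1=9  9^2=12
So 9^2 ≡ 12 (mod 23), giving x = 2.

2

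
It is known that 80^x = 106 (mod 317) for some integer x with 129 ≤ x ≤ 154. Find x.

141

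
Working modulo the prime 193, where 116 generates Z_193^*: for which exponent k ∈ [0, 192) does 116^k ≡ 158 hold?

Baby-step giant-step with m = ceil(sqrt(192)) = 14.
Baby table (116^j mod 193 for j=0..13):
  0:1  1:116  2:139  3:105  4:21  5:120  6:24  7:82
  8:55  9:11  10:118  11:178  12:190  13:38
Giant step factor: 116^(-14) ≡ 56 (mod 193).
Scan 158·56^i mod 193 for i = 0, 1, …:
  i=0: 158   i=1: 163   i=2: 57   i=3: 104
  i=4: 34   i=5: 167   i=6: 88   i=7: 103
  i=8: 171   i=9: 119   i=10: 102   i=11: 115
  i=12: 71   i=13: 116
Match at i=13, j=1: k = 13·14 + 1 = 183.

183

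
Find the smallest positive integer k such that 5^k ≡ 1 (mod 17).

16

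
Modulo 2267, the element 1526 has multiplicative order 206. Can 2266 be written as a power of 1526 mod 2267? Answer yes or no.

yes

2266 ∈ ⟨1526⟩ iff 2266^206 ≡ 1 (mod 2267), since |⟨1526⟩| = 206.
2266^206 mod 2267 = 1.
Since 1 = 1, 2266 lies in the subgroup.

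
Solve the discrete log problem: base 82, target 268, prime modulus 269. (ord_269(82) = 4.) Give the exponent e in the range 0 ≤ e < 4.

Successive powers of 82 modulo 269:
  82^0=1  82^1=82  82^2=268
So 82^2 ≡ 268 (mod 269), giving e = 2.

2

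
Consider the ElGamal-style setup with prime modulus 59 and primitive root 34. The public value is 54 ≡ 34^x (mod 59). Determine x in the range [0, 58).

Baby-step giant-step with m = ceil(sqrt(58)) = 8.
Baby table (34^j mod 59 for j=0..7):
  0:1  1:34  2:35  3:10  4:45  5:55  6:41  7:37
Giant step factor: 34^(-8) ≡ 28 (mod 59).
Scan 54·28^i mod 59 for i = 0, 1, …:
  i=0: 54   i=1: 37
Match at i=1, j=7: x = 1·8 + 7 = 15.

15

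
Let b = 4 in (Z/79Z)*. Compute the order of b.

39

The order of 4 must divide p − 1 = 78 = 2 · 3 · 13.
Divisors: 1, 2, 3, 6, 13, 26, 39, 78.
Check each in increasing order: 4^1 ≡ 4;  4^2 ≡ 16;  4^3 ≡ 64;  4^6 ≡ 67;  4^13 ≡ 23;  4^26 ≡ 55;  4^39 ≡ 1.
Smallest exponent giving 1 is 39.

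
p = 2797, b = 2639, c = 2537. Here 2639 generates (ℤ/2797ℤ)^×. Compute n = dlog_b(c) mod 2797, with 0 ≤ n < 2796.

Baby-step giant-step with m = ceil(sqrt(2796)) = 53.
Baby table (2639^j mod 2797 for j=0..52):
  0:1  1:2639  2:2588  3:2255  4:1726  5:1398  6:79  7:1503
  8:271  9:1934  10:2098  11:1359  12:647  13:1263  14:1830  15:1748
  16:719  17:1075  18:767  19:1882  20:1923  21:1039  22:861  23:1015
  24:1856  25:437  26:879  27:968  28:891  29:1869  30:1180  31:959
  32:2313  33:953  34:464  35:2207  36:919  37:242  38:922  39:2565
  40:295  41:939  42:2676  43:2336  44:116  45:1251  46:929  47:1459
  48:1629  49:2739  50:773  51:934  52:669
Giant step factor: 2639^(-53) ≡ 91 (mod 2797).
Scan 2537·91^i mod 2797 for i = 0, 1, …:
  i=0: 2537   i=1: 1513   i=2: 630   i=3: 1390
  i=4: 625   i=5: 935   i=6: 1175   i=7: 639
  i=8: 2209   i=9: 2432     …   i=46: 666
  i=47: 1869
Match at i=47, j=29: n = 47·53 + 29 = 2520.

2520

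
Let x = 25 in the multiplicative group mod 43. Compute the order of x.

The order of 25 must divide p − 1 = 42 = 2 · 3 · 7.
Divisors: 1, 2, 3, 6, 7, 14, 21, 42.
Check each in increasing order: 25^1 ≡ 25;  25^2 ≡ 23;  25^3 ≡ 16;  25^6 ≡ 41;  25^7 ≡ 36;  25^14 ≡ 6;  25^21 ≡ 1.
Smallest exponent giving 1 is 21.

21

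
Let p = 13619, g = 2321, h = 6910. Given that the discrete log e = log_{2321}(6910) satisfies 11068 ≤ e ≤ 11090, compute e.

11069

Compute 2321^11068 mod 13619 = 8963, then multiply by 2321 repeatedly:
  2321^11068=8963  2321^11069=6910
Found 6910 at exponent 11069.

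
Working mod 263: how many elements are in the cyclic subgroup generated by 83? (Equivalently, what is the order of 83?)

131

The order of 83 must divide p − 1 = 262 = 2 · 131.
Divisors: 1, 2, 131, 262.
Check each in increasing order: 83^1 ≡ 83;  83^2 ≡ 51;  83^131 ≡ 1.
Smallest exponent giving 1 is 131.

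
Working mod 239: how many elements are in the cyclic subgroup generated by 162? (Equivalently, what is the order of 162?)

The order of 162 must divide p − 1 = 238 = 2 · 7 · 17.
Divisors: 1, 2, 7, 14, 17, 34, 119, 238.
Check each in increasing order: 162^1 ≡ 162;  162^2 ≡ 193;  162^7 ≡ 71;  162^14 ≡ 22;  162^17 ≡ 10;  162^34 ≡ 100;  162^119 ≡ 1.
Smallest exponent giving 1 is 119.

119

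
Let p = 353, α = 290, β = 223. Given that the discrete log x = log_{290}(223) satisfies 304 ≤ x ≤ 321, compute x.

306

Compute 290^304 mod 353 = 97, then multiply by 290 repeatedly:
  290^304=97  290^305=243  290^306=223
Found 223 at exponent 306.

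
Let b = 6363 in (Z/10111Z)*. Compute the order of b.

10110

The order of 6363 must divide p − 1 = 10110 = 2 · 3 · 5 · 337.
Divisors: 1, 2, 3, 5, 6, 10, 15, 30, 337, 674, 1011, 1685, 2022, 3370, 5055, 10110.
Check each in increasing order: 6363^1 ≡ 6363;  6363^2 ≡ 3325;  6363^3 ≡ 4763;  6363^5 ≡ 3149;  6363^6 ≡ 7196;  6363^10 ≡ 7421;  6363^15 ≡ 2208;  6363^30 ≡ 1762;  6363^337 ≡ 8232;  6363^674 ≡ 1902;  6363^1011 ≡ 5436;  6363^1685 ≡ 5830;  6363^2022 ≡ 5754;  6363^3370 ≡ 5829;  6363^5055 ≡ 10110;  6363^10110 ≡ 1.
Smallest exponent giving 1 is 10110.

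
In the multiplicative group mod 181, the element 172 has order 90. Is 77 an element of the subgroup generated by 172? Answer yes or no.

no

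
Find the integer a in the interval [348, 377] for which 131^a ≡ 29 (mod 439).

352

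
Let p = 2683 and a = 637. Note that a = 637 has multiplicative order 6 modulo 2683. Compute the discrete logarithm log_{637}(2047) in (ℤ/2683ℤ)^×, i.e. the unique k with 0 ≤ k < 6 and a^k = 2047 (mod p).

5

Successive powers of 637 modulo 2683:
  637^0=1  637^1=637  637^2=636  637^3=2682  637^4=2046  637^5=2047
So 637^5 ≡ 2047 (mod 2683), giving k = 5.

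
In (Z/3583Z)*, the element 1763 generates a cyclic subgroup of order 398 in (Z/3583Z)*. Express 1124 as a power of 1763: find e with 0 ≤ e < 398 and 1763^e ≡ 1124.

274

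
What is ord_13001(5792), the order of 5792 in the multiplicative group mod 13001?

13000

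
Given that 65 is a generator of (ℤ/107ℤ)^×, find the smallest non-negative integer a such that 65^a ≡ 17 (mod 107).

103

Baby-step giant-step with m = ceil(sqrt(106)) = 11.
Baby table (65^j mod 107 for j=0..10):
  0:1  1:65  2:52  3:63  4:29  5:66  6:10  7:8
  8:92  9:95  10:76
Giant step factor: 65^(-11) ≡ 6 (mod 107).
Scan 17·6^i mod 107 for i = 0, 1, …:
  i=0: 17   i=1: 102   i=2: 77   i=3: 34
  i=4: 97   i=5: 47   i=6: 68   i=7: 87
  i=8: 94   i=9: 29
Match at i=9, j=4: a = 9·11 + 4 = 103.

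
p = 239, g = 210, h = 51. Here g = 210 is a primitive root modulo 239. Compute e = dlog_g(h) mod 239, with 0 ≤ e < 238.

154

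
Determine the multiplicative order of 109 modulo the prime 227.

113

The order of 109 must divide p − 1 = 226 = 2 · 113.
Divisors: 1, 2, 113, 226.
Check each in increasing order: 109^1 ≡ 109;  109^2 ≡ 77;  109^113 ≡ 1.
Smallest exponent giving 1 is 113.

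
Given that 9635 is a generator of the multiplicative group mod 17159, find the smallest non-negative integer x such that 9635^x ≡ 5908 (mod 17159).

Baby-step giant-step with m = ceil(sqrt(17158)) = 131.
Baby table (9635^j mod 17159 for j=0..130):
  0:1  1:9635  2:3035  3:3289  4:14001  5:12736  6:7351  7:11692
  8:3585  9:408  10:1669  11:2832  12:3510  13:15620  14:14270  15:13542
  16:134  17:4165  18:12033  19:11751  20:5803  21:7883  22:6971  23:5259
  24:17097  25:3195  26:579  27:1990  28:7047  29:16841  30:7531  31:12933
  32:797  33:9022  34:16635  35:13165  36:5447  37:9623  38:7528  39:1187
  40:8851  41:16314  42:8950  43:9275  44:553  45:8865  46:13932  47:17122
  48:3844  49:7818  50:15579  51:13892  52:9220  53:2557  54:13530  55:4627
  56:2063  57:6883  58:15329  59:7402  60:5466  61:3939  62:13716  63:12201
  64:326  65:913  66:11347  67:8356  68:32  69:16617  70:11325  71:2294
  72:1898  73:12895  74:12165  75:13805  76:11766  77:13056  78:1931  79:4829
  80:9366  81:2229  82:10506  83:4369  84:4288  85:13167  86:7558  87:15693
  88:14106  89:12030  90:5  91:13857  92:15175  93:16445  94:1369  95:12203
  96:2437  97:6983  98:766  99:2040  100:8345  101:14160  102:391  103:9464
  104:2714  105:16233  106:670  107:3666  108:8688  109:7278  110:11856  111:5097
  112:537  113:9136  114:16849  115:15975  116:2895  117:9950  118:917  119:15569
  120:3337  121:13188  122:3985  123:10792  124:14539  125:14348  126:10076  127:13797
  128:3322  129:5935  130:9937
Giant step factor: 9635^(-131) ≡ 16099 (mod 17159).
Scan 5908·16099^i mod 17159 for i = 0, 1, …:
  i=0: 5908   i=1: 555   i=2: 12265   i=3: 5622
  i=4: 12012   i=5: 16417   i=6: 14365   i=7: 10292
  i=8: 3604   i=9: 6217     …   i=42: 9829
  i=43: 13932
Match at i=43, j=46: x = 43·131 + 46 = 5679.

5679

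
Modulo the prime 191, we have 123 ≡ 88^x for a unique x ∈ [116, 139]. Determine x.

123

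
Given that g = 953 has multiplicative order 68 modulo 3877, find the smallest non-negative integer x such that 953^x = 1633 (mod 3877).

8

Baby-step giant-step with m = ceil(sqrt(68)) = 9.
Baby table (953^j mod 3877 for j=0..8):
  0:1  1:953  2:991  3:2312  4:1200  5:3762  6:2838  7:2345
  8:1633
Giant step factor: 953^(-9) ≡ 2158 (mod 3877).
Scan 1633·2158^i mod 3877 for i = 0, 1, …:
  i=0: 1633
Match at i=0, j=8: x = 0·9 + 8 = 8.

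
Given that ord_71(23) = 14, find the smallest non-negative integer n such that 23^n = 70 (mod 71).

Successive powers of 23 modulo 71:
  23^0=1  23^1=23  23^2=32  23^3=26  23^4=30  23^5=51
  23^6=37  23^7=70
So 23^7 ≡ 70 (mod 71), giving n = 7.

7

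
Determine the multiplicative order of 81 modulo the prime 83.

41

The order of 81 must divide p − 1 = 82 = 2 · 41.
Divisors: 1, 2, 41, 82.
Check each in increasing order: 81^1 ≡ 81;  81^2 ≡ 4;  81^41 ≡ 1.
Smallest exponent giving 1 is 41.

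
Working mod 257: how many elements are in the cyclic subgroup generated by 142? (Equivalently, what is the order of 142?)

256

The order of 142 must divide p − 1 = 256 = 2^8.
Divisors: 1, 2, 4, 8, 16, 32, 64, 128, 256.
Check each in increasing order: 142^1 ≡ 142;  142^2 ≡ 118;  142^4 ≡ 46;  142^8 ≡ 60;  142^16 ≡ 2;  142^32 ≡ 4;  142^64 ≡ 16;  142^128 ≡ 256;  142^256 ≡ 1.
Smallest exponent giving 1 is 256.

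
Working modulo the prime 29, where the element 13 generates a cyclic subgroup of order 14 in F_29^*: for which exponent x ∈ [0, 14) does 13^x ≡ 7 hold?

10

Successive powers of 13 modulo 29:
  13^0=1  13^1=13  13^2=24  13^3=22  13^4=25  13^5=6
  13^6=20  13^7=28  13^8=16  13^9=5  13^10=7
So 13^10 ≡ 7 (mod 29), giving x = 10.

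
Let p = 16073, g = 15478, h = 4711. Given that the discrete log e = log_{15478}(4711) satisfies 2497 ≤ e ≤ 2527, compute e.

2501

Compute 15478^2497 mod 16073 = 7748, then multiply by 15478 repeatedly:
  15478^2497=7748  15478^2498=2891  15478^2499=15739  15478^2500=5854  15478^2501=4711
Found 4711 at exponent 2501.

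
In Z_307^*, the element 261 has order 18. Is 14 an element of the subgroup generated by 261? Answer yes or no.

no

14 ∈ ⟨261⟩ iff 14^18 ≡ 1 (mod 307), since |⟨261⟩| = 18.
14^18 mod 307 = 280.
Since 280 ≠ 1, 14 does not lie in the subgroup.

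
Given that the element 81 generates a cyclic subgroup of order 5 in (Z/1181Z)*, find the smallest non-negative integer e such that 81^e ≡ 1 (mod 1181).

0

Successive powers of 81 modulo 1181:
  81^0=1
So 81^0 ≡ 1 (mod 1181), giving e = 0.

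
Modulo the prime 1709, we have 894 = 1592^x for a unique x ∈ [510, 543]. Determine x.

531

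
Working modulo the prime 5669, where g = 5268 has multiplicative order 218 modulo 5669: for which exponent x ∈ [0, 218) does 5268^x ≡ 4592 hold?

Baby-step giant-step with m = ceil(sqrt(218)) = 15.
Baby table (5268^j mod 5669 for j=0..14):
  0:1  1:5268  2:2069  3:3674  4:666  5:5046  6:387  7:3545
  8:1374  9:4588  10:2637  11:2666  12:2375  13:17  14:4521
Giant step factor: 5268^(-15) ≡ 225 (mod 5669).
Scan 4592·225^i mod 5669 for i = 0, 1, …:
  i=0: 4592   i=1: 1442   i=2: 1317   i=3: 1537
  i=4: 16   i=5: 3600   i=6: 5002   i=7: 2988
  i=8: 3358   i=9: 1573   i=10: 2447   i=11: 682
  i=12: 387
Match at i=12, j=6: x = 12·15 + 6 = 186.

186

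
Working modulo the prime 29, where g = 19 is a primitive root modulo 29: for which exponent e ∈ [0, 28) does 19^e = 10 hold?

15

Successive powers of 19 modulo 29:
  19^0=1  19^1=19  19^2=13  19^3=15  19^4=24  19^5=21
  19^6=22  19^7=12  19^8=25  19^9=11  19^10=6  19^11=27
  19^12=20  19^13=3  19^14=28  19^15=10
So 19^15 ≡ 10 (mod 29), giving e = 15.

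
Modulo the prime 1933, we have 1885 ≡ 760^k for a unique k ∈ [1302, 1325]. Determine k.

1320

Compute 760^1302 mod 1933 = 1023, then multiply by 760 repeatedly:
  760^1302=1023  760^1303=414  760^1304=1494  760^1305=769  760^1306=674
  760^1307=1928  760^1308=66  760^1309=1835  760^1310=907  760^1311=1172
  760^1312=1540  760^1313=935  760^1314=1189  760^1315=929  760^1316=495
  760^1317=1198  760^1318=37  760^1319=1058  760^1320=1885
Found 1885 at exponent 1320.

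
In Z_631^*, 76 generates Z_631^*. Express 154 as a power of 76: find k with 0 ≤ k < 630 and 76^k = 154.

438

Baby-step giant-step with m = ceil(sqrt(630)) = 26.
Baby table (76^j mod 631 for j=0..25):
  0:1  1:76  2:97  3:431  4:575  5:161  6:247  7:473
  8:612  9:449  10:50  11:14  12:433  13:96  14:355  15:478
  16:361  17:303  18:312  19:365  20:607  21:69  22:196  23:383
  24:82  25:553
Giant step factor: 76^(-26) ≡ 223 (mod 631).
Scan 154·223^i mod 631 for i = 0, 1, …:
  i=0: 154   i=1: 268   i=2: 450   i=3: 21
  i=4: 266   i=5: 4   i=6: 261   i=7: 151
  i=8: 230   i=9: 179     …   i=15: 414
  i=16: 196
Match at i=16, j=22: k = 16·26 + 22 = 438.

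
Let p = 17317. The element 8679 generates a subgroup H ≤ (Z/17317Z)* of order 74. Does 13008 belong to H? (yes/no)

13008 ∈ ⟨8679⟩ iff 13008^74 ≡ 1 (mod 17317), since |⟨8679⟩| = 74.
13008^74 mod 17317 = 11541.
Since 11541 ≠ 1, 13008 does not lie in the subgroup.

no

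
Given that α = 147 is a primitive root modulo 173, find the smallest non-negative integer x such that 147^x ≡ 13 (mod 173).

22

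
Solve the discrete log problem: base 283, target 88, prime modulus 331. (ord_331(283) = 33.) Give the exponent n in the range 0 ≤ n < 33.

16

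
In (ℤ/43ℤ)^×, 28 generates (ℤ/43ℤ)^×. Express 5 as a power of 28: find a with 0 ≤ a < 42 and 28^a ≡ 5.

5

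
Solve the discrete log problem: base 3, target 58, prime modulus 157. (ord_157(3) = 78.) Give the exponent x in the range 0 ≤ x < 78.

9

Baby-step giant-step with m = ceil(sqrt(78)) = 9.
Baby table (3^j mod 157 for j=0..8):
  0:1  1:3  2:9  3:27  4:81  5:86  6:101  7:146
  8:124
Giant step factor: 3^(-9) ≡ 111 (mod 157).
Scan 58·111^i mod 157 for i = 0, 1, …:
  i=0: 58   i=1: 1
Match at i=1, j=0: x = 1·9 + 0 = 9.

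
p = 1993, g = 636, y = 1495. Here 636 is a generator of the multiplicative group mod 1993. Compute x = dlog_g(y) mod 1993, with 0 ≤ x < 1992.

1516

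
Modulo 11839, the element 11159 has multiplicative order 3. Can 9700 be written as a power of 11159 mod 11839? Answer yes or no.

no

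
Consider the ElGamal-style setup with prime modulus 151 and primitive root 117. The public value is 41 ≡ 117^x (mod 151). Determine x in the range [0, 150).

Baby-step giant-step with m = ceil(sqrt(150)) = 13.
Baby table (117^j mod 151 for j=0..12):
  0:1  1:117  2:99  3:107  4:137  5:23  6:124  7:12
  8:45  9:131  10:76  11:134  12:125
Giant step factor: 117^(-13) ≡ 48 (mod 151).
Scan 41·48^i mod 151 for i = 0, 1, …:
  i=0: 41   i=1: 5   i=2: 89   i=3: 44
  i=4: 149   i=5: 55   i=6: 73   i=7: 31
  i=8: 129   i=9: 1
Match at i=9, j=0: x = 9·13 + 0 = 117.

117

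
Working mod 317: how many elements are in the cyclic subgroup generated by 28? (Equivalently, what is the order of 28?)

The order of 28 must divide p − 1 = 316 = 2^2 · 79.
Divisors: 1, 2, 4, 79, 158, 316.
Check each in increasing order: 28^1 ≡ 28;  28^2 ≡ 150;  28^4 ≡ 310;  28^79 ≡ 1.
Smallest exponent giving 1 is 79.

79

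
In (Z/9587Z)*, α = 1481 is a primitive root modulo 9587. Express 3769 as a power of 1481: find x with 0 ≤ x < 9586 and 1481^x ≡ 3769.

Baby-step giant-step with m = ceil(sqrt(9586)) = 98.
Baby table (1481^j mod 9587 for j=0..97):
  0:1  1:1481  2:7525  3:4431  4:4803  5:9276  6:9172  7:8540
  8:2487  9:1839  10:851  11:4434  12:9246  13:3090  14:3291  15:3775
  16:1554  17:594  18:7297  19:2308  20:5176  21:5643  22:7006  23:2752
  24:1237  25:880  26:9035  27:6970  28:6958  29:8360  30:4343  31:8693
  32:8579  33:2724  34:7704  35:1094  36:11  37:6704  38:6079  39:806
  40:4898  41:6166  42:5022  43:7657  44:8183  45:1055  46:9361  47:839
  48:5836  49:5229  50:7440  51:3177  52:7507  53:6534  54:3571  55:6214
  56:9001  57:4551  58:370  59:1511  60:4020  61:93  62:3515  63:9561
  64:9429  65:5677  66:9425  67:9340  68:8086  69:1203  70:8048  71:2447
  72:121  73:6635  74:9347  75:8866  76:5943  77:717  78:7307  79:7531
  80:3730  81:2018  82:7101  83:9229  84:6674  85:9584  86:5144  87:6186
  88:5881  89:4765  90:933  91:1245  92:3141  93:2126  94:4070  95:7034
  96:5872  97:1023
Giant step factor: 1481^(-98) ≡ 7470 (mod 9587).
Scan 3769·7470^i mod 9587 for i = 0, 1, …:
  i=0: 3769   i=1: 6998   i=2: 6736   i=3: 5344
  i=4: 8999   i=5: 8073   i=6: 3080   i=7: 8387
  i=8: 9432   i=9: 2177     …   i=17: 6964
  i=18: 2018
Match at i=18, j=81: x = 18·98 + 81 = 1845.

1845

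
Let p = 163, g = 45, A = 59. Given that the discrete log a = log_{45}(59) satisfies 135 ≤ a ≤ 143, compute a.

Compute 45^135 mod 163 = 59, then multiply by 45 repeatedly:
  45^135=59
Found 59 at exponent 135.

135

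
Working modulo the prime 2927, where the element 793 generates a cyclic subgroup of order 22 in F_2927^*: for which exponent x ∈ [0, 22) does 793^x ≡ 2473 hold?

10

Successive powers of 793 modulo 2927:
  793^0=1  793^1=793  793^2=2471  793^3=1340  793^4=119  793^5=703
  793^6=1349  793^7=1402  793^8=2453  793^9=1701  793^10=2473
So 793^10 ≡ 2473 (mod 2927), giving x = 10.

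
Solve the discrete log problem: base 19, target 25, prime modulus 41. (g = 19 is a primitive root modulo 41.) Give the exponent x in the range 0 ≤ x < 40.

Successive powers of 19 modulo 41:
  19^0=1  19^1=19  19^2=33  19^3=12  19^4=23  19^5=27
  19^6=21  19^7=30  19^8=37  19^9=6  19^10=32  19^11=34
  19^12=31  19^13=15  19^14=39  19^15=3  19^16=16  19^17=17
  19^18=36  19^19=28  19^20=40  19^21=22  19^22=8  19^23=29
  19^24=18  19^25=14  19^26=20  19^27=11  19^28=4  19^29=35
  19^30=9  19^31=7  19^32=10  19^33=26  19^34=2  19^35=38
  19^36=25
So 19^36 ≡ 25 (mod 41), giving x = 36.

36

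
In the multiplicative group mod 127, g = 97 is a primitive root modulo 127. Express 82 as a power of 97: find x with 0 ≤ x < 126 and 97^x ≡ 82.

Baby-step giant-step with m = ceil(sqrt(126)) = 12.
Baby table (97^j mod 127 for j=0..11):
  0:1  1:97  2:11  3:51  4:121  5:53  6:61  7:75
  8:36  9:63  10:15  11:58
Giant step factor: 97^(-12) ≡ 117 (mod 127).
Scan 82·117^i mod 127 for i = 0, 1, …:
  i=0: 82   i=1: 69   i=2: 72   i=3: 42
  i=4: 88   i=5: 9   i=6: 37   i=7: 11
Match at i=7, j=2: x = 7·12 + 2 = 86.

86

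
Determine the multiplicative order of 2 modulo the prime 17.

8

The order of 2 must divide p − 1 = 16 = 2^4.
Divisors: 1, 2, 4, 8, 16.
Check each in increasing order: 2^1 ≡ 2;  2^2 ≡ 4;  2^4 ≡ 16;  2^8 ≡ 1.
Smallest exponent giving 1 is 8.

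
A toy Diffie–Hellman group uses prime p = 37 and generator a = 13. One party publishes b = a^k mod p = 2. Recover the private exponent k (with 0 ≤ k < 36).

23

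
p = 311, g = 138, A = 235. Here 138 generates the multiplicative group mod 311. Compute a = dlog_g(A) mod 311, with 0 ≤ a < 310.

Baby-step giant-step with m = ceil(sqrt(310)) = 18.
Baby table (138^j mod 311 for j=0..17):
  0:1  1:138  2:73  3:122  4:42  5:198  6:267  7:148
  8:209  9:230  10:18  11:307  12:70  13:19  14:134  15:143
  16:141  17:176
Giant step factor: 138^(-18) ≡ 197 (mod 311).
Scan 235·197^i mod 311 for i = 0, 1, …:
  i=0: 235   i=1: 267
Match at i=1, j=6: a = 1·18 + 6 = 24.

24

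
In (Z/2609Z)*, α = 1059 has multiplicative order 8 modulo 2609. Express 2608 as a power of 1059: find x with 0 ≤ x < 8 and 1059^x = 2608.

Successive powers of 1059 modulo 2609:
  1059^0=1  1059^1=1059  1059^2=2220  1059^3=271  1059^4=2608
So 1059^4 ≡ 2608 (mod 2609), giving x = 4.

4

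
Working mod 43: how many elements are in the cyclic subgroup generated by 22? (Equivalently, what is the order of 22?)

14

The order of 22 must divide p − 1 = 42 = 2 · 3 · 7.
Divisors: 1, 2, 3, 6, 7, 14, 21, 42.
Check each in increasing order: 22^1 ≡ 22;  22^2 ≡ 11;  22^3 ≡ 27;  22^6 ≡ 41;  22^7 ≡ 42;  22^14 ≡ 1.
Smallest exponent giving 1 is 14.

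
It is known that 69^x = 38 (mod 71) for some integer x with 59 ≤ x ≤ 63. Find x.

Compute 69^59 mod 71 = 13, then multiply by 69 repeatedly:
  69^59=13  69^60=45  69^61=52  69^62=38
Found 38 at exponent 62.

62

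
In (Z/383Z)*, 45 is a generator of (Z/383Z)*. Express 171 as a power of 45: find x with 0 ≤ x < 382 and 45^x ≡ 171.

92

Baby-step giant-step with m = ceil(sqrt(382)) = 20.
Baby table (45^j mod 383 for j=0..19):
  0:1  1:45  2:110  3:354  4:227  5:257  6:75  7:311
  8:207  9:123  10:173  11:125  12:263  13:345  14:205  15:33
  16:336  17:183  18:192  19:214
Giant step factor: 45^(-20) ≡ 195 (mod 383).
Scan 171·195^i mod 383 for i = 0, 1, …:
  i=0: 171   i=1: 24   i=2: 84   i=3: 294
  i=4: 263
Match at i=4, j=12: x = 4·20 + 12 = 92.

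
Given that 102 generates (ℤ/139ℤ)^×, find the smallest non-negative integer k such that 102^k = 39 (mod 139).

Baby-step giant-step with m = ceil(sqrt(138)) = 12.
Baby table (102^j mod 139 for j=0..11):
  0:1  1:102  2:118  3:82  4:24  5:85  6:52  7:22
  8:20  9:94  10:136  11:111
Giant step factor: 102^(-12) ≡ 64 (mod 139).
Scan 39·64^i mod 139 for i = 0, 1, …:
  i=0: 39   i=1: 133   i=2: 33   i=3: 27
  i=4: 60   i=5: 87   i=6: 8   i=7: 95
  i=8: 103   i=9: 59   i=10: 23   i=11: 82
Match at i=11, j=3: k = 11·12 + 3 = 135.

135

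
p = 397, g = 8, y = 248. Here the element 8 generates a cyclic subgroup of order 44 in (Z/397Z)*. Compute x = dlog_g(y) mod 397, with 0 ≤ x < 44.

21

Baby-step giant-step with m = ceil(sqrt(44)) = 7.
Baby table (8^j mod 397 for j=0..6):
  0:1  1:8  2:64  3:115  4:126  5:214  6:124
Giant step factor: 8^(-7) ≡ 395 (mod 397).
Scan 248·395^i mod 397 for i = 0, 1, …:
  i=0: 248   i=1: 298   i=2: 198   i=3: 1
Match at i=3, j=0: x = 3·7 + 0 = 21.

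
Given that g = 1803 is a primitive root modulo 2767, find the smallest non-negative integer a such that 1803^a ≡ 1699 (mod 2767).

Baby-step giant-step with m = ceil(sqrt(2766)) = 53.
Baby table (1803^j mod 2767 for j=0..52):
  0:1  1:1803  2:2351  3:2576  4:1502  5:1980  6:510  7:886
  8:899  9:2202  10:2328  11:2612  12:2  13:839  14:1935  15:2385
  16:237  17:1193  18:1020  19:1772  20:1798  21:1637  22:1889  23:2457
  24:4  25:1678  26:1103  27:2003  28:474  29:2386  30:2040  31:777
  32:829  33:507  34:1011  35:2147  36:8  37:589  38:2206  39:1239
  40:948  41:2005  42:1313  43:1554  44:1658  45:1014  46:2022  47:1527
  48:16  49:1178  50:1645  51:2478  52:1896
Giant step factor: 1803^(-53) ≡ 1930 (mod 2767).
Scan 1699·1930^i mod 2767 for i = 0, 1, …:
  i=0: 1699   i=1: 175   i=2: 176   i=3: 2106
  i=4: 2624   i=5: 710   i=6: 635   i=7: 2536
  i=8: 2424   i=9: 2090     …   i=38: 2203
  i=39: 1678
Match at i=39, j=25: a = 39·53 + 25 = 2092.

2092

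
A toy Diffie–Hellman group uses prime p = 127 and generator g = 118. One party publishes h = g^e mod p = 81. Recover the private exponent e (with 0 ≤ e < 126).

2

Successive powers of 118 modulo 127:
  118^0=1  118^1=118  118^2=81
So 118^2 ≡ 81 (mod 127), giving e = 2.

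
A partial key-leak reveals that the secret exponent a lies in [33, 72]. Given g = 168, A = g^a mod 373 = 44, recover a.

Compute 168^33 mod 373 = 23, then multiply by 168 repeatedly:
  168^33=23  168^34=134  168^35=132  168^36=169  168^37=44
Found 44 at exponent 37.

37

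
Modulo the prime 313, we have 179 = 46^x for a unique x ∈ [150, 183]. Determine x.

Compute 46^150 mod 313 = 198, then multiply by 46 repeatedly:
  46^150=198  46^151=31  46^152=174  46^153=179
Found 179 at exponent 153.

153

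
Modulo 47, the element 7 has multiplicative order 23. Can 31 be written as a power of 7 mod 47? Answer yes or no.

31 ∈ ⟨7⟩ iff 31^23 ≡ 1 (mod 47), since |⟨7⟩| = 23.
31^23 mod 47 = 46.
Since 46 ≠ 1, 31 does not lie in the subgroup.

no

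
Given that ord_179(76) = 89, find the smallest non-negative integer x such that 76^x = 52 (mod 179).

Baby-step giant-step with m = ceil(sqrt(89)) = 10.
Baby table (76^j mod 179 for j=0..9):
  0:1  1:76  2:48  3:68  4:156  5:42  6:149  7:47
  8:171  9:108
Giant step factor: 76^(-10) ≡ 117 (mod 179).
Scan 52·117^i mod 179 for i = 0, 1, …:
  i=0: 52   i=1: 177   i=2: 124   i=3: 9
  i=4: 158   i=5: 49   i=6: 5   i=7: 48
Match at i=7, j=2: x = 7·10 + 2 = 72.

72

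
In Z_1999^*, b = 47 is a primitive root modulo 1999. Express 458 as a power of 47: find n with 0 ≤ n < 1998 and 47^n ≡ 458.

Baby-step giant-step with m = ceil(sqrt(1998)) = 45.
Baby table (47^j mod 1999 for j=0..44):
  0:1  1:47  2:210  3:1874  4:122  5:1736  6:1632  7:742
  8:891  9:1897  10:1203  11:569  12:756  13:1549  14:839  15:1452
  16:278  17:1072  18:409  19:1232  20:1932  21:849  22:1922  23:379
  24:1821  25:1629  26:601  27:261  28:273  29:837  30:1358  31:1857
  32:1322  33:165  34:1758  35:667  36:1364  37:140  38:583  39:1414
  40:491  41:1088  42:1161  43:594  44:1931
Giant step factor: 47^(-45) ≡ 167 (mod 1999).
Scan 458·167^i mod 1999 for i = 0, 1, …:
  i=0: 458   i=1: 524   i=2: 1551   i=3: 1146
  i=4: 1477   i=5: 782   i=6: 659   i=7: 108
  i=8: 45   i=9: 1518   i=10: 1632
Match at i=10, j=6: n = 10·45 + 6 = 456.

456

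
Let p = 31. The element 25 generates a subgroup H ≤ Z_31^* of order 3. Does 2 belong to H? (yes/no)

no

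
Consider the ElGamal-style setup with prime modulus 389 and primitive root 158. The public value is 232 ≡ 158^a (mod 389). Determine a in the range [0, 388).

Baby-step giant-step with m = ceil(sqrt(388)) = 20.
Baby table (158^j mod 389 for j=0..19):
  0:1  1:158  2:68  3:241  4:345  5:50  6:120  7:288
  8:380  9:134  10:166  11:165  12:7  13:328  14:87  15:131
  16:81  17:350  18:62  19:71
Giant step factor: 158^(-20) ≡ 142 (mod 389).
Scan 232·142^i mod 389 for i = 0, 1, …:
  i=0: 232   i=1: 268   i=2: 323   i=3: 353
  i=4: 334   i=5: 359   i=6: 19   i=7: 364
  i=8: 340   i=9: 44     …   i=17: 373
  i=18: 62
Match at i=18, j=18: a = 18·20 + 18 = 378.

378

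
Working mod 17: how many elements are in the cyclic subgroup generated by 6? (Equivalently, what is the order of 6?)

The order of 6 must divide p − 1 = 16 = 2^4.
Divisors: 1, 2, 4, 8, 16.
Check each in increasing order: 6^1 ≡ 6;  6^2 ≡ 2;  6^4 ≡ 4;  6^8 ≡ 16;  6^16 ≡ 1.
Smallest exponent giving 1 is 16.

16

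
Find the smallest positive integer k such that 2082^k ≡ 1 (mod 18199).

The order of 2082 must divide p − 1 = 18198 = 2 · 3^3 · 337.
Divisors: 1, 2, 3, 6, 9, 18, 27, 54, 337, 674, 1011, 2022, 3033, 6066, 9099, 18198.
Check each in increasing order: 2082^1 ≡ 2082;  2082^2 ≡ 3362;  2082^3 ≡ 11268;  2082^6 ≡ 11600;  2082^9 ≡ 3582;  2082^18 ≡ 429;  2082^27 ≡ 7962;  2082^54 ≡ 6327;  2082^337 ≡ 11643;  2082^674 ≡ 13297;  2082^1011 ≡ 16277;  2082^2022 ≡ 17886;  2082^3033 ≡ 1019;  2082^6066 ≡ 1018;  2082^9099 ≡ 18198;  2082^18198 ≡ 1.
Smallest exponent giving 1 is 18198.

18198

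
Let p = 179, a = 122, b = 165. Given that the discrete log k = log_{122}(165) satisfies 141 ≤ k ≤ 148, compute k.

Compute 122^141 mod 179 = 54, then multiply by 122 repeatedly:
  122^141=54  122^142=144  122^143=26  122^144=129  122^145=165
Found 165 at exponent 145.

145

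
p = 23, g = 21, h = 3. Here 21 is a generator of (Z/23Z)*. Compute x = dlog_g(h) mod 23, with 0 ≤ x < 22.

Successive powers of 21 modulo 23:
  21^0=1  21^1=21  21^2=4  21^3=15  21^4=16  21^5=14
  21^6=18  21^7=10  21^8=3
So 21^8 ≡ 3 (mod 23), giving x = 8.

8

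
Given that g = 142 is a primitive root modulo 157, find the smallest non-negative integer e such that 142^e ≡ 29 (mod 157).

57

Baby-step giant-step with m = ceil(sqrt(156)) = 13.
Baby table (142^j mod 157 for j=0..12):
  0:1  1:142  2:68  3:79  4:71  5:34  6:118  7:114
  8:17  9:59  10:57  11:87  12:108
Giant step factor: 142^(-13) ≡ 135 (mod 157).
Scan 29·135^i mod 157 for i = 0, 1, …:
  i=0: 29   i=1: 147   i=2: 63   i=3: 27
  i=4: 34
Match at i=4, j=5: e = 4·13 + 5 = 57.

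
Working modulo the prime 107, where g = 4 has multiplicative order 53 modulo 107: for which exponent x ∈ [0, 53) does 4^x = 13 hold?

Successive powers of 4 modulo 107:
  4^0=1  4^1=4  4^2=16  4^3=64  4^4=42  4^5=61
  4^6=30  4^7=13
So 4^7 ≡ 13 (mod 107), giving x = 7.

7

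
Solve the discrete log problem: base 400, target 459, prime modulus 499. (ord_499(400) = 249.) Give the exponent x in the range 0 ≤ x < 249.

32

Baby-step giant-step with m = ceil(sqrt(249)) = 16.
Baby table (400^j mod 499 for j=0..15):
  0:1  1:400  2:320  3:256  4:105  5:84  6:167  7:433
  8:47  9:337  10:70  11:56  12:444  13:455  14:364  15:391
Giant step factor: 400^(-16) ≡ 82 (mod 499).
Scan 459·82^i mod 499 for i = 0, 1, …:
  i=0: 459   i=1: 213   i=2: 1
Match at i=2, j=0: x = 2·16 + 0 = 32.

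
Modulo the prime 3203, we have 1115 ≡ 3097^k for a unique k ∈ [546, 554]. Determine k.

552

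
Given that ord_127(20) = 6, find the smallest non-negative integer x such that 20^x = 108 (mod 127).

5

Successive powers of 20 modulo 127:
  20^0=1  20^1=20  20^2=19  20^3=126  20^4=107  20^5=108
So 20^5 ≡ 108 (mod 127), giving x = 5.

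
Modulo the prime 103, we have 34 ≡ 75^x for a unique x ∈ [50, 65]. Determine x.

60

Compute 75^50 mod 103 = 92, then multiply by 75 repeatedly:
  75^50=92  75^51=102  75^52=28  75^53=40  75^54=13
  75^55=48  75^56=98  75^57=37  75^58=97  75^59=65
  75^60=34
Found 34 at exponent 60.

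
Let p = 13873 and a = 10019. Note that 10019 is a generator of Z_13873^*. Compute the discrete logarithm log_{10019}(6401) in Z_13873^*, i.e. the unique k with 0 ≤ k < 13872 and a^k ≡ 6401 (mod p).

1047

Baby-step giant-step with m = ceil(sqrt(13872)) = 118.
Baby table (10019^j mod 13873 for j=0..117):
  0:1  1:10019  2:9206  3:7210  4:279  5:6828  6:1969  7:5
  8:8476  9:4411  10:8304  11:1395  12:6394  13:9845  14:25  15:761
  16:8182  17:13774  18:6975  19:4224  20:7606  21:125  22:3805  23:13164
  24:13378  25:7129  26:7247  27:10284  28:625  29:5152  30:10328  31:11398
  32:7899  33:8489  34:9801  35:3125  36:11887  37:10021  38:1498  39:11749
  40:826  41:7386  42:1752  43:3943  44:8486  45:7490  46:3253  47:4130
  48:9184  49:8760  50:5842  51:811  52:9704  53:2392  54:6777  55:4301
  56:2181  57:1464  58:4055  59:6901  60:11960  61:6139  62:7632  63:10905
  64:7320  65:6402  66:6759  67:4308  68:2949  69:10414  70:12906  71:8854
  72:4264  73:6049  74:7667  75:872  76:10451  77:9038  78:2651  79:7447
  80:2499  81:10589  82:4360  83:10636  84:3571  85:13255  86:9489  87:12495
  88:11326  89:7927  90:11561  91:3982  92:10783  93:5826  94:6983  95:1138
  96:11889  97:2313  98:6037  99:12296  100:1384  101:7169  102:5690  103:3953
  104:11565  105:2439  106:5988  107:6920  108:8099  109:704  110:5892  111:2333
  112:12195  113:2194  114:6854  115:12749  116:3520  117:1714
Giant step factor: 10019^(-118) ≡ 11165 (mod 13873).
Scan 6401·11165^i mod 13873 for i = 0, 1, …:
  i=0: 6401   i=1: 7342   i=2: 11746   i=3: 2621
  i=4: 5308   i=5: 12237   i=6: 4801   i=7: 11766
  i=8: 3953
Match at i=8, j=103: k = 8·118 + 103 = 1047.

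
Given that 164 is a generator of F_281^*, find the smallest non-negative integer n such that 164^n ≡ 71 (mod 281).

103

Baby-step giant-step with m = ceil(sqrt(280)) = 17.
Baby table (164^j mod 281 for j=0..16):
  0:1  1:164  2:201  3:87  4:218  5:65  6:263  7:139
  8:35  9:120  10:10  11:235  12:43  13:27  14:213  15:88
  16:101
Giant step factor: 164^(-17) ≡ 206 (mod 281).
Scan 71·206^i mod 281 for i = 0, 1, …:
  i=0: 71   i=1: 14   i=2: 74   i=3: 70
  i=4: 89   i=5: 69   i=6: 164
Match at i=6, j=1: n = 6·17 + 1 = 103.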